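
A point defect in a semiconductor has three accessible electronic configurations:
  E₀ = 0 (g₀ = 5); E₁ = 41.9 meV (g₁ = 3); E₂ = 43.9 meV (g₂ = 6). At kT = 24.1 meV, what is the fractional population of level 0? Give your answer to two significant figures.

Eᵢ/kT = 0, 1.739, 1.822.
Z = Σ gᵢe^(−Eᵢ/kT) = 5·e^(−0) + 3·e^(−1.739) + 6·e^(−1.822) = 5.000 + 0.5271 + 0.9702 = 6.497.
P₀ = g₀ e^(−E₀/kT) / Z = 5.000/6.497 = 0.77.

0.77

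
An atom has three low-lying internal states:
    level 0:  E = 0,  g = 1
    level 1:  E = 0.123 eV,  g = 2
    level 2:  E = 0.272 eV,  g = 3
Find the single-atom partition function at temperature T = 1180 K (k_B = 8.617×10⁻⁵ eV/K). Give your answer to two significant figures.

Z = 1.8

k_BT = 8.617×10⁻⁵ × 1180 K = 0.1017 eV.
Eᵢ/kT = 0, 1.209, 2.675.
Z = Σ gᵢe^(−Eᵢ/kT) = 1·e^(−0) + 2·e^(−1.209) + 3·e^(−2.675) = 1.000 + 0.5970 + 0.2067 = 1.804.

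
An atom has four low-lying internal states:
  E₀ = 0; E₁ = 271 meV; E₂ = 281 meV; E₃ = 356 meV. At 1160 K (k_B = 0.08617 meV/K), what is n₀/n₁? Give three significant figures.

k_BT = 0.08617 × 1160 K = 99.957 meV.
n₀/n₁ = exp[−(E₀−E₁)/kT] = exp(−(-271 meV)/(99.957 meV)) = exp(2.7112) = 15.0.

15.0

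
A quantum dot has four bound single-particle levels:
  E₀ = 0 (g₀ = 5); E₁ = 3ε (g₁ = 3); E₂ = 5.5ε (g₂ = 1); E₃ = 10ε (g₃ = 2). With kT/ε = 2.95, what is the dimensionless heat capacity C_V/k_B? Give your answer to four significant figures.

Eᵢ/kT = 0, 1.01695, 1.86441, 3.38983.
Z = Σ gᵢe^(−Eᵢ/kT) = 5·e^(−0) + 3·e^(−1.01695) + 1·e^(−1.86441) + 2·e^(−3.38983) = 5.00000 + 1.08509 + 0.154988 + 0.0674288 = 6.30751.
⟨E⟩ = 0.758143 ε, ⟨E²⟩ = 3.36061 ε².
C_V/k_B = (⟨E²⟩ − ⟨E⟩²)/(kT)² = (3.36061 − 0.574781)/8.70250 = 0.3201.

0.3201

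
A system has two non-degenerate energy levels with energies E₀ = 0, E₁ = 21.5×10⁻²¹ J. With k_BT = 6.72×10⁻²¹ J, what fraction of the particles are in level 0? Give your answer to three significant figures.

Eᵢ/kT = 0, 3.1994.
Z = Σ e^(−Eᵢ/kT) = e^(−0) + e^(−3.1994) = 1.0000 + 0.040787 = 1.0408.
P₀ = e^(−E₀/kT) / Z = 1.0000/1.0408 = 0.961.

0.961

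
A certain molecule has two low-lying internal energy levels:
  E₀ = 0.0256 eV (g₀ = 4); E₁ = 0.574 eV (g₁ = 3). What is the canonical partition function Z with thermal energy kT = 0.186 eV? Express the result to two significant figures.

Z = 3.6

Eᵢ/kT = 0.1376, 3.086.
Z = Σ gᵢe^(−Eᵢ/kT) = 4·e^(−0.1376) + 3·e^(−3.086) = 3.486 + 0.1371 = 3.623.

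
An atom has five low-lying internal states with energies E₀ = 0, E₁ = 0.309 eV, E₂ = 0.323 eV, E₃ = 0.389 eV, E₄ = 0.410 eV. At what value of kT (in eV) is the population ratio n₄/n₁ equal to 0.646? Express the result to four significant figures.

0.2311 eV

n₄/n₁ = exp[−(E₄−E₁)/kT] = 0.646.
⇒ (E₄−E₁)/kT = ln(1/0.646) = ln(1.54799) = 0.436957.
kT = 0.101 eV / 0.436957 = 0.2311 eV.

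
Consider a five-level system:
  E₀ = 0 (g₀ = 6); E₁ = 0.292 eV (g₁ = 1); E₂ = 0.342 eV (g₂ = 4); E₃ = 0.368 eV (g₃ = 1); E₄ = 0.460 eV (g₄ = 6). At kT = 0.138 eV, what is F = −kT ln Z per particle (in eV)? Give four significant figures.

-0.2633 eV

Eᵢ/kT = 0, 2.11594, 2.47826, 2.66667, 3.33333.
Z = Σ gᵢe^(−Eᵢ/kT) = 6·e^(−0) + 1·e^(−2.11594) + 4·e^(−2.47826) + 1·e^(−2.66667) + 6·e^(−3.33333) = 6.00000 + 0.120520 + 0.335556 + 0.0694832 + 0.214045 = 6.73960.
F = −kT ln Z = −0.138 × ln(6.73960) = −0.138 × 1.90800 = -0.2633 eV.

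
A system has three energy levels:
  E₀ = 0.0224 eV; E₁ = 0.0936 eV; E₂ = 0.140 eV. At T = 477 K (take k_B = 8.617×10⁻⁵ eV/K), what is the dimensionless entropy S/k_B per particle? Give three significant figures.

k_BT = 8.617×10⁻⁵ × 477 K = 0.041103 eV.
Eᵢ/kT = 0.54497, 2.2772, 3.4061.
Z = Σ e^(−Eᵢ/kT) = e^(−0.54497) + e^(−2.2772) + e^(−3.4061) = 0.57986 + 0.10257 + 0.033170 = 0.71560.
⟨E⟩ = Σ EᵢPᵢ = 0.038056 eV.
S/k_B = ln Z + ⟨E⟩/kT = ln(0.71560) + 0.038056/0.041103 = -0.33463 + 0.92587 = 0.591.

0.591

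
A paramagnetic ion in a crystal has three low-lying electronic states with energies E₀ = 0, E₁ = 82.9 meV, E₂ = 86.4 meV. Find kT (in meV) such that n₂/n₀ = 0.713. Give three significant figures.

255 meV

n₂/n₀ = exp[−(E₂−E₀)/kT] = 0.713.
⇒ (E₂−E₀)/kT = ln(1/0.713) = ln(1.4025) = 0.33826.
kT = 86.4 meV / 0.33826 = 255 meV.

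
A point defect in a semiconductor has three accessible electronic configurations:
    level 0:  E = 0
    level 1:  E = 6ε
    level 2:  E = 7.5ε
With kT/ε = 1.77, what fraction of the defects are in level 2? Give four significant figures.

Eᵢ/kT = 0, 3.38983, 4.23729.
Z = Σ e^(−Eᵢ/kT) = e^(−0) + e^(−3.38983) + e^(−4.23729) = 1.00000 + 0.0337144 + 0.0144467 = 1.04816.
P₂ = e^(−E₂/kT) / Z = 0.0144467/1.04816 = 0.01378.

0.01378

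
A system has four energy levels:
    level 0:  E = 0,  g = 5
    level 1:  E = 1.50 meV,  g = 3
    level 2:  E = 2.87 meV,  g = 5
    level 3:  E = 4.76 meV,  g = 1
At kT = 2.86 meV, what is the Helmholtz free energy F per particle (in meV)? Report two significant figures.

-6.2 meV

Eᵢ/kT = 0, 0.5245, 1.003, 1.664.
Z = Σ gᵢe^(−Eᵢ/kT) = 5·e^(−0) + 3·e^(−0.5245) + 5·e^(−1.003) + 1·e^(−1.664) = 5.000 + 1.776 + 1.834 + 0.1894 = 8.799.
F = −kT ln Z = −2.86 × ln(8.799) = −2.86 × 2.175 = -6.2 meV.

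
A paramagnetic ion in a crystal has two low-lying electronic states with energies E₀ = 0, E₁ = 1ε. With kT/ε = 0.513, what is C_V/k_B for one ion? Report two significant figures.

Eᵢ/kT = 0, 1.949.
Z = Σ e^(−Eᵢ/kT) = e^(−0) + e^(−1.949) = 1.000 + 0.1424 = 1.142.
⟨E⟩ = 0.1247 ε, ⟨E²⟩ = 0.1247 ε².
C_V/k_B = (⟨E²⟩ − ⟨E⟩²)/(kT)² = (0.1247 − 0.01555)/0.2632 = 0.41.

0.41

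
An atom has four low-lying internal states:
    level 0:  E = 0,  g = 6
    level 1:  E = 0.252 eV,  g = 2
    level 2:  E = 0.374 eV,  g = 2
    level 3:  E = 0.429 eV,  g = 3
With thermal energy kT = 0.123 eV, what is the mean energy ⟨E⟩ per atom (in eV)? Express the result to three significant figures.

0.0217 eV

Eᵢ/kT = 0, 2.0488, 3.0407, 3.4878.
Z = Σ gᵢe^(−Eᵢ/kT) = 6·e^(−0) + 2·e^(−2.0488) + 2·e^(−3.0407) + 3·e^(−3.4878) = 6.0000 + 0.25778 + 0.095603 + 0.091704 = 6.4451.
⟨E⟩ = Σ Eᵢ gᵢe^(−Eᵢ/kT) / Z = (0·6.0000 + 0.252·0.25778 + 0.374·0.095603 + 0.429·0.091704) / 6.4451 = 0.0217 eV.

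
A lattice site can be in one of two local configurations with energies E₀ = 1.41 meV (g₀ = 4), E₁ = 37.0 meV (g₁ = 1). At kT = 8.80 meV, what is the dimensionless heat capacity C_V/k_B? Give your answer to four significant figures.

Eᵢ/kT = 0.160227, 4.20455.
Z = Σ gᵢe^(−Eᵢ/kT) = 4·e^(−0.160227) + 1·e^(−4.20455) = 3.40780 + 0.0149275 = 3.42273.
⟨E⟩ = 1.56522 meV, ⟨E²⟩ = 7.95003 meV².
C_V/k_B = (⟨E²⟩ − ⟨E⟩²)/(kT)² = (7.95003 − 2.44991)/77.4400 = 0.07102.

0.07102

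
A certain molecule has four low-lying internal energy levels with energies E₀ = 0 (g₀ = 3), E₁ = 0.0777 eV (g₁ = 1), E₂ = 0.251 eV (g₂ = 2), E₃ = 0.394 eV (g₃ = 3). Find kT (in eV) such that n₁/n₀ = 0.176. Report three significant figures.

n₁/n₀ = (g₁/g₀) exp[−(E₁−E₀)/kT] = 0.176.
⇒ (E₁−E₀)/kT = ln((1/3)/0.176) = ln(1.8939) = 0.63864.
kT = 0.0777 eV / 0.63864 = 0.122 eV.

0.122 eV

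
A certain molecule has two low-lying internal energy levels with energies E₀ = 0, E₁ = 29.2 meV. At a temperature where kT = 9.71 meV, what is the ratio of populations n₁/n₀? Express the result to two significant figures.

n₁/n₀ = exp[−(E₁−E₀)/kT] = exp(−(29.2 meV)/(9.71 meV)) = exp(-3.007) = 0.049.

0.049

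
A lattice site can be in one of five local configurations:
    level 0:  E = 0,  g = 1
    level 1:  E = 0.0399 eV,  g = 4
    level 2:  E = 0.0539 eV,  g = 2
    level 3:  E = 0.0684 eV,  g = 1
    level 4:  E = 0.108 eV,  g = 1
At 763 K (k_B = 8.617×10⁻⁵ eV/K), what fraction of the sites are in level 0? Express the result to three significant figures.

0.217

k_BT = 8.617×10⁻⁵ × 763 K = 0.065748 eV.
Eᵢ/kT = 0, 0.60686, 0.81980, 1.0403, 1.6426.
Z = Σ gᵢe^(−Eᵢ/kT) = 1·e^(−0) + 4·e^(−0.60686) + 2·e^(−0.81980) + 1·e^(−1.0403) + 1·e^(−1.6426) = 1.0000 + 2.1802 + 0.88104 + 0.35335 + 0.19348 = 4.6081.
P₀ = g₀ e^(−E₀/kT) / Z = 1.0000/4.6081 = 0.217.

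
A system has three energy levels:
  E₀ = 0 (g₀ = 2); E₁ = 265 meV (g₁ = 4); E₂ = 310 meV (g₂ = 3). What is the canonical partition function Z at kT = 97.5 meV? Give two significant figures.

Eᵢ/kT = 0, 2.718, 3.179.
Z = Σ gᵢe^(−Eᵢ/kT) = 2·e^(−0) + 4·e^(−2.718) + 3·e^(−3.179) = 2.000 + 0.2640 + 0.1249 = 2.389.

Z = 2.4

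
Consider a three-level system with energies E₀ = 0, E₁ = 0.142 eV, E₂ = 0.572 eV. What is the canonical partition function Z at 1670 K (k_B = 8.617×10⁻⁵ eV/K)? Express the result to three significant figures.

Z = 1.39

k_BT = 8.617×10⁻⁵ × 1670 K = 0.14390 eV.
Eᵢ/kT = 0, 0.98680, 3.9750.
Z = Σ e^(−Eᵢ/kT) = e^(−0) + e^(−0.98680) + e^(−3.9750) = 1.0000 + 0.37277 + 0.018779 = 1.3915.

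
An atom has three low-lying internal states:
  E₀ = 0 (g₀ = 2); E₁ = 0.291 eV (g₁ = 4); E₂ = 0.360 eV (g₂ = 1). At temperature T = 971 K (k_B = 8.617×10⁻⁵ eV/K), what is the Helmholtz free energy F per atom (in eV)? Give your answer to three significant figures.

-0.0635 eV

k_BT = 8.617×10⁻⁵ × 971 K = 0.083671 eV.
Eᵢ/kT = 0, 3.4779, 4.3026.
Z = Σ gᵢe^(−Eᵢ/kT) = 2·e^(−0) + 4·e^(−3.4779) + 1·e^(−4.3026) = 2.0000 + 0.12349 + 0.013533 = 2.1370.
F = −kT ln Z = −0.083671 × ln(2.1370) = −0.083671 × 0.75940 = -0.0635 eV.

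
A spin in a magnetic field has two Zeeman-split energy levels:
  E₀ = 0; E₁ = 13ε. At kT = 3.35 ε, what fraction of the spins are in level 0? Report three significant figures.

Eᵢ/kT = 0, 3.8806.
Z = Σ e^(−Eᵢ/kT) = e^(−0) + e^(−3.8806) = 1.0000 + 0.020638 = 1.0206.
P₀ = e^(−E₀/kT) / Z = 1.0000/1.0206 = 0.980.

0.980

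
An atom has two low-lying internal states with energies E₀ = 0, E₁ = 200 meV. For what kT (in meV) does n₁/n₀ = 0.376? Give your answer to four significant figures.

n₁/n₀ = exp[−(E₁−E₀)/kT] = 0.376.
⇒ (E₁−E₀)/kT = ln(1/0.376) = ln(2.65957) = 0.978164.
kT = 200 meV / 0.978164 = 204.5 meV.

204.5 meV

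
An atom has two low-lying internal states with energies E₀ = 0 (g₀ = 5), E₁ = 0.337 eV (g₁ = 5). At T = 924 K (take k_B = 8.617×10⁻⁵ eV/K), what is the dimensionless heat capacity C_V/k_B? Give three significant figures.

0.253

k_BT = 8.617×10⁻⁵ × 924 K = 0.079621 eV.
Eᵢ/kT = 0, 4.2326.
Z = Σ gᵢe^(−Eᵢ/kT) = 5·e^(−0) + 5·e^(−4.2326) = 5.0000 + 0.072573 = 5.0726.
⟨E⟩ = 0.0048214 eV, ⟨E²⟩ = 0.0016248 eV².
C_V/k_B = (⟨E²⟩ − ⟨E⟩²)/(kT)² = (0.0016248 − 0.000023246)/0.0063395 = 0.253.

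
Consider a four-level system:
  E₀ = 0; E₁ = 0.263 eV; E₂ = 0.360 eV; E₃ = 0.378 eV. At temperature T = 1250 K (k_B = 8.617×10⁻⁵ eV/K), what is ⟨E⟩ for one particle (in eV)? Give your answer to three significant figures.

0.0407 eV

k_BT = 8.617×10⁻⁵ × 1250 K = 0.10771 eV.
Eᵢ/kT = 0, 2.4417, 3.3423, 3.5094.
Z = Σ e^(−Eᵢ/kT) = e^(−0) + e^(−2.4417) + e^(−3.3423) + e^(−3.5094) = 1.0000 + 0.087013 + 0.035356 + 0.029915 = 1.1523.
⟨E⟩ = Σ Eᵢ e^(−Eᵢ/kT) / Z = (0·1.0000 + 0.263·0.087013 + 0.360·0.035356 + 0.378·0.029915) / 1.1523 = 0.0407 eV.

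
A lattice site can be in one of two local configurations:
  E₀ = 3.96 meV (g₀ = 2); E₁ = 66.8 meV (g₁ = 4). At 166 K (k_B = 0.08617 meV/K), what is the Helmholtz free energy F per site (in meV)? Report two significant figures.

-6.3 meV

k_BT = 0.08617 × 166 K = 14.30 meV.
Eᵢ/kT = 0.2769, 4.671.
Z = Σ gᵢe^(−Eᵢ/kT) = 2·e^(−0.2769) + 4·e^(−4.671) = 1.516 + 0.03745 = 1.553.
F = −kT ln Z = −14.30 × ln(1.553) = −14.30 × 0.4402 = -6.3 meV.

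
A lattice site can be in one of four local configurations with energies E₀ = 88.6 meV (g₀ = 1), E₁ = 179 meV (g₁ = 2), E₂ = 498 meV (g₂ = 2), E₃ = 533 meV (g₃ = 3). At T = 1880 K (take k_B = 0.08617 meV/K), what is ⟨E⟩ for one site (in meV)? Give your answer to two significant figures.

k_BT = 0.08617 × 1880 K = 162.0 meV.
Eᵢ/kT = 0.5469, 1.105, 3.074, 3.290.
Z = Σ gᵢe^(−Eᵢ/kT) = 1·e^(−0.5469) + 2·e^(−1.105) + 2·e^(−3.074) + 3·e^(−3.290) = 0.5787 + 0.6624 + 0.09247 + 0.1118 = 1.445.
⟨E⟩ = Σ Eᵢ gᵢe^(−Eᵢ/kT) / Z = (88.6·0.5787 + 179·0.6624 + 498·0.09247 + 533·0.1118) / 1.445 = 190 meV.

190 meV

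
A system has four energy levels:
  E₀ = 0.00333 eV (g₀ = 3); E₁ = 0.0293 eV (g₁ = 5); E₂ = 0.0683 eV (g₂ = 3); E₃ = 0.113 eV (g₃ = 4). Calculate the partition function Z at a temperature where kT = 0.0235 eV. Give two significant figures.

Z = 4.2

Eᵢ/kT = 0.1417, 1.247, 2.906, 4.809.
Z = Σ gᵢe^(−Eᵢ/kT) = 3·e^(−0.1417) + 5·e^(−1.247) + 3·e^(−2.906) + 4·e^(−4.809) = 2.604 + 1.437 + 0.1641 + 0.03262 = 4.238.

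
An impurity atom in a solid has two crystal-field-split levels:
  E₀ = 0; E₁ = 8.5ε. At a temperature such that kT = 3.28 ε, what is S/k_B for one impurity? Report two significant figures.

0.25

Eᵢ/kT = 0, 2.591.
Z = Σ e^(−Eᵢ/kT) = e^(−0) + e^(−2.591) = 1.000 + 0.07495 = 1.075.
⟨E⟩ = Σ EᵢPᵢ = 0.5926 ε.
S/k_B = ln Z + ⟨E⟩/kT = ln(1.075) + 0.5926/3.28 = 0.07232 + 0.1807 = 0.25.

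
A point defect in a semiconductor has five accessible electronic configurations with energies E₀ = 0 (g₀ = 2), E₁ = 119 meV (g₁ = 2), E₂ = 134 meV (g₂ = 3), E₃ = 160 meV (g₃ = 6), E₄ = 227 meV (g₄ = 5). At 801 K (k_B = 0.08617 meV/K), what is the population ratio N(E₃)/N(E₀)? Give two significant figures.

k_BT = 0.08617 × 801 K = 69.02 meV.
n₃/n₀ = (g₃/g₀) exp[−(E₃−E₀)/kT] = (6/2) × exp(−(160 meV)/(69.02 meV)) = (6/2) × exp(-2.318) = 0.30.

0.30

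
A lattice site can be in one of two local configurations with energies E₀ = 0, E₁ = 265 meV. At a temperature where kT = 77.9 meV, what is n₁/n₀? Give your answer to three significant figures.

0.0333

n₁/n₀ = exp[−(E₁−E₀)/kT] = exp(−(265 meV)/(77.9 meV)) = exp(-3.4018) = 0.0333.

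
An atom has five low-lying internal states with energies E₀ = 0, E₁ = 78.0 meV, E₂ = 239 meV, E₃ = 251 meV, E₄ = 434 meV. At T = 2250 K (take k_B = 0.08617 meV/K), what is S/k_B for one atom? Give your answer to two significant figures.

1.4

k_BT = 0.08617 × 2250 K = 193.9 meV.
Eᵢ/kT = 0, 0.4023, 1.233, 1.294, 2.238.
Z = Σ e^(−Eᵢ/kT) = e^(−0) + e^(−0.4023) + e^(−1.233) + e^(−1.294) + e^(−2.238) = 1.000 + 0.6688 + 0.2914 + 0.2742 + 0.1067 = 2.341.
⟨E⟩ = Σ EᵢPᵢ = 101.2 meV.
S/k_B = ln Z + ⟨E⟩/kT = ln(2.341) + 101.2/193.9 = 0.8506 + 0.5219 = 1.4.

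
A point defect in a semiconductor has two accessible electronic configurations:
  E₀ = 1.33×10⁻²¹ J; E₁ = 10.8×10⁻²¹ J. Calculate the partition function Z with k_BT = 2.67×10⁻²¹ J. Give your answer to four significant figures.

Eᵢ/kT = 0.498127, 4.04494.
Z = Σ e^(−Eᵢ/kT) = e^(−0.498127) + e^(−4.04494) = 0.607668 + 0.0175108 = 0.625179.

Z = 0.6252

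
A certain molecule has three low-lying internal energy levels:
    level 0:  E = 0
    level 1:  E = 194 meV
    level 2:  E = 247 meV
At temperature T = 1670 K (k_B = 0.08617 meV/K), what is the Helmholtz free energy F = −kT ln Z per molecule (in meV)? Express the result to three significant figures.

k_BT = 0.08617 × 1670 K = 143.90 meV.
Eᵢ/kT = 0, 1.3482, 1.7165.
Z = Σ e^(−Eᵢ/kT) = e^(−0) + e^(−1.3482) + e^(−1.7165) = 1.0000 + 0.25971 + 0.17969 = 1.4394.
F = −kT ln Z = −143.90 × ln(1.4394) = −143.90 × 0.36423 = -52.4 meV.

-52.4 meV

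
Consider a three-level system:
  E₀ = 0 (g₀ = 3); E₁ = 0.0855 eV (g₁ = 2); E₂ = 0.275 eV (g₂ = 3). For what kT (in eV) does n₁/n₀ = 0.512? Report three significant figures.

n₁/n₀ = (g₁/g₀) exp[−(E₁−E₀)/kT] = 0.512.
⇒ (E₁−E₀)/kT = ln((2/3)/0.512) = ln(1.3021) = 0.26398.
kT = 0.0855 eV / 0.26398 = 0.324 eV.

0.324 eV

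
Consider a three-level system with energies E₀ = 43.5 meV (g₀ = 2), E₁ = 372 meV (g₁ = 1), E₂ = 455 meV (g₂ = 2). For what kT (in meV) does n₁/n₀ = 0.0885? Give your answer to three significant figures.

n₁/n₀ = (g₁/g₀) exp[−(E₁−E₀)/kT] = 0.0885.
⇒ (E₁−E₀)/kT = ln((1/2)/0.0885) = ln(5.6497) = 1.7316.
kT = 328.5 meV / 1.7316 = 190 meV.

190 meV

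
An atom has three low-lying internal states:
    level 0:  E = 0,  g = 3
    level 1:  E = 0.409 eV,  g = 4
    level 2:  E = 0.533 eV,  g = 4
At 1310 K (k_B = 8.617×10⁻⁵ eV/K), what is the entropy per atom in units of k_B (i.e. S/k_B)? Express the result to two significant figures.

1.3

k_BT = 8.617×10⁻⁵ × 1310 K = 0.1129 eV.
Eᵢ/kT = 0, 3.623, 4.721.
Z = Σ gᵢe^(−Eᵢ/kT) = 3·e^(−0) + 4·e^(−3.623) + 4·e^(−4.721) = 3.000 + 0.1068 + 0.03563 = 3.142.
⟨E⟩ = Σ EᵢPᵢ = 0.01995 eV.
S/k_B = ln Z + ⟨E⟩/kT = ln(3.142) + 0.01995/0.1129 = 1.145 + 0.1767 = 1.3.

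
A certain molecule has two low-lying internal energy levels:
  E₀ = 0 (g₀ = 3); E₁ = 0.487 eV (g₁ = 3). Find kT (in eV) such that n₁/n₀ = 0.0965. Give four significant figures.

n₁/n₀ = (g₁/g₀) exp[−(E₁−E₀)/kT] = 0.0965.
⇒ (E₁−E₀)/kT = ln((3/3)/0.0965) = ln(10.3627) = 2.33821.
kT = 0.487 eV / 2.33821 = 0.2083 eV.

0.2083 eV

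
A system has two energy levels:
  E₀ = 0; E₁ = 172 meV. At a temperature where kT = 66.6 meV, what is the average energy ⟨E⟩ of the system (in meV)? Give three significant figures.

12.1 meV

Eᵢ/kT = 0, 2.5826.
Z = Σ e^(−Eᵢ/kT) = e^(−0) + e^(−2.5826) = 1.0000 + 0.075577 = 1.0756.
⟨E⟩ = Σ Eᵢ e^(−Eᵢ/kT) / Z = (0·1.0000 + 172·0.075577) / 1.0756 = 12.1 meV.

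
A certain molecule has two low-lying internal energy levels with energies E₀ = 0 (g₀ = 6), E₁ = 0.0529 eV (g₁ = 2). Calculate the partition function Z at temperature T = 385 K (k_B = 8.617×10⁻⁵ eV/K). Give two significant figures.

Z = 6.4

k_BT = 8.617×10⁻⁵ × 385 K = 0.03318 eV.
Eᵢ/kT = 0, 1.594.
Z = Σ gᵢe^(−Eᵢ/kT) = 6·e^(−0) + 2·e^(−1.594) = 6.000 + 0.4062 = 6.406.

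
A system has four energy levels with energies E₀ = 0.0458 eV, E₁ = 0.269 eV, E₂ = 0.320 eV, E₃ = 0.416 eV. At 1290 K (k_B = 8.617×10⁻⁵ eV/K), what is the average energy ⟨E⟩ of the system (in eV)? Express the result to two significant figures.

k_BT = 8.617×10⁻⁵ × 1290 K = 0.1112 eV.
Eᵢ/kT = 0.4119, 2.419, 2.878, 3.741.
Z = Σ e^(−Eᵢ/kT) = e^(−0.4119) + e^(−2.419) + e^(−2.878) + e^(−3.741) = 0.6624 + 0.08901 + 0.05625 + 0.02373 = 0.8314.
⟨E⟩ = Σ Eᵢ e^(−Eᵢ/kT) / Z = (0.0458·0.6624 + 0.269·0.08901 + 0.320·0.05625 + 0.416·0.02373) / 0.8314 = 0.099 eV.

0.099 eV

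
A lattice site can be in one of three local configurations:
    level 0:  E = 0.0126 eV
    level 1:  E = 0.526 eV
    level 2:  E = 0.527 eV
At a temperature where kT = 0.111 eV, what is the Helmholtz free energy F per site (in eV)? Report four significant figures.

0.01045 eV

Eᵢ/kT = 0.113514, 4.73874, 4.74775.
Z = Σ e^(−Eᵢ/kT) = e^(−0.113514) + e^(−4.73874) + e^(−4.74775) = 0.892692 + 0.00874966 + 0.00867118 = 0.910113.
F = −kT ln Z = −0.111 × ln(0.910113) = −0.111 × -0.0941865 = 0.01045 eV.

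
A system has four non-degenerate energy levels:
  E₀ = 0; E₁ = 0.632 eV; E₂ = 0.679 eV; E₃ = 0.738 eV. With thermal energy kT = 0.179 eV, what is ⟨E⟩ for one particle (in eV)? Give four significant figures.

Eᵢ/kT = 0, 3.53073, 3.79330, 4.12291.
Z = Σ e^(−Eᵢ/kT) = e^(−0) + e^(−3.53073) + e^(−3.79330) + e^(−4.12291) = 1.00000 + 0.0292835 + 0.0225212 + 0.0161973 = 1.06800.
⟨E⟩ = Σ Eᵢ e^(−Eᵢ/kT) / Z = (0·1.00000 + 0.632·0.0292835 + 0.679·0.0225212 + 0.738·0.0161973) / 1.06800 = 0.04284 eV.

0.04284 eV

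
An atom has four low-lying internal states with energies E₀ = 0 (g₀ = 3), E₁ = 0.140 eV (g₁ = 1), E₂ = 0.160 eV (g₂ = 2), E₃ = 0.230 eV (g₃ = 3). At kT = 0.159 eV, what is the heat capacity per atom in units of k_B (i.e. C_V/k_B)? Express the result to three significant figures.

0.332

Eᵢ/kT = 0, 0.88050, 1.0063, 1.4465.
Z = Σ gᵢe^(−Eᵢ/kT) = 3·e^(−0) + 1·e^(−0.88050) + 2·e^(−1.0063) + 3·e^(−1.4465) = 3.0000 + 0.41458 + 0.73114 + 0.70618 = 4.8519.
⟨E⟩ = 0.069549 eV, ⟨E²⟩ = 0.013232 eV².
C_V/k_B = (⟨E²⟩ − ⟨E⟩²)/(kT)² = (0.013232 − 0.0048371)/0.025281 = 0.332.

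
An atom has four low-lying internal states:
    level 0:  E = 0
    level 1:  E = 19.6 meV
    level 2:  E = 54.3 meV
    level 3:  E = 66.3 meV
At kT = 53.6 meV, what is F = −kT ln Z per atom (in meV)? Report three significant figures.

-45.7 meV

Eᵢ/kT = 0, 0.36567, 1.0131, 1.2369.
Z = Σ e^(−Eᵢ/kT) = e^(−0) + e^(−0.36567) + e^(−1.0131) + e^(−1.2369) = 1.0000 + 0.69373 + 0.36309 + 0.29028 = 2.3471.
F = −kT ln Z = −53.6 × ln(2.3471) = −53.6 × 0.85318 = -45.7 meV.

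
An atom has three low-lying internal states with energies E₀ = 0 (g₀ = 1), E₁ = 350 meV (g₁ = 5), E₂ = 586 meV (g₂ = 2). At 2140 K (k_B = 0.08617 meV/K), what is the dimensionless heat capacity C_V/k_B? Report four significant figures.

1.085

k_BT = 0.08617 × 2140 K = 184.404 meV.
Eᵢ/kT = 0, 1.89801, 3.17781.
Z = Σ gᵢe^(−Eᵢ/kT) = 1·e^(−0) + 5·e^(−1.89801) + 2·e^(−3.17781) = 1.00000 + 0.749333 + 0.0833537 = 1.83269.
⟨E⟩ = 169.757 meV, ⟨E²⟩ = 65704.8 meV².
C_V/k_B = (⟨E²⟩ − ⟨E⟩²)/(kT)² = (65704.8 − 28817.4)/34004.8 = 1.085.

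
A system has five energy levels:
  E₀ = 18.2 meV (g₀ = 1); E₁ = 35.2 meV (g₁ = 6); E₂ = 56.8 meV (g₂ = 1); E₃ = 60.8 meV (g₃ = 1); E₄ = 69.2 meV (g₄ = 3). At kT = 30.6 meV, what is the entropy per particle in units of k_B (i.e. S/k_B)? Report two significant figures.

Eᵢ/kT = 0.5948, 1.150, 1.856, 1.987, 2.261.
Z = Σ gᵢe^(−Eᵢ/kT) = 1·e^(−0.5948) + 6·e^(−1.150) + 1·e^(−1.856) + 1·e^(−1.987) + 3·e^(−2.261) = 0.5517 + 1.900 + 0.1563 + 0.1371 + 0.3127 = 3.058.
⟨E⟩ = Σ EᵢPᵢ = 37.86 meV.
S/k_B = ln Z + ⟨E⟩/kT = ln(3.058) + 37.86/30.6 = 1.118 + 1.237 = 2.4.

2.4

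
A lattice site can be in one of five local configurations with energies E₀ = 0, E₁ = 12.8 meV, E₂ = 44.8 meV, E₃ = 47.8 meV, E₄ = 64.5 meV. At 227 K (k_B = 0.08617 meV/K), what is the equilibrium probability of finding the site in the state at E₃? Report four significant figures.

k_BT = 0.08617 × 227 K = 19.5606 meV.
Eᵢ/kT = 0, 0.654377, 2.29032, 2.44369, 3.29744.
Z = Σ e^(−Eᵢ/kT) = e^(−0) + e^(−0.654377) + e^(−2.29032) + e^(−2.44369) + e^(−3.29744) = 1.00000 + 0.519766 + 0.101234 + 0.0868398 + 0.0369777 = 1.74482.
P₃ = e^(−E₃/kT) / Z = 0.0868398/1.74482 = 0.04977.

0.04977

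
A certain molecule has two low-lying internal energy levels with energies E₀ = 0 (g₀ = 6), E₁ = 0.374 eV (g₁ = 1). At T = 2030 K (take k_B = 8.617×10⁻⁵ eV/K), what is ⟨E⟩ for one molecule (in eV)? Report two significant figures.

0.0072 eV

k_BT = 8.617×10⁻⁵ × 2030 K = 0.1749 eV.
Eᵢ/kT = 0, 2.138.
Z = Σ gᵢe^(−Eᵢ/kT) = 6·e^(−0) + 1·e^(−2.138) = 6.000 + 0.1179 = 6.118.
⟨E⟩ = Σ Eᵢ gᵢe^(−Eᵢ/kT) / Z = (0·6.000 + 0.374·0.1179) / 6.118 = 0.0072 eV.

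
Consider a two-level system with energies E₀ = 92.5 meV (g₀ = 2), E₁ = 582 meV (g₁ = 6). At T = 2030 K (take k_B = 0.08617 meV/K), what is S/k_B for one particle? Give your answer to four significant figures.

1.293

k_BT = 0.08617 × 2030 K = 174.925 meV.
Eᵢ/kT = 0.528798, 3.32714.
Z = Σ gᵢe^(−Eᵢ/kT) = 2·e^(−0.528798) + 6·e^(−3.32714) = 1.17863 + 0.215374 = 1.39400.
⟨E⟩ = Σ EᵢPᵢ = 168.128 meV.
S/k_B = ln Z + ⟨E⟩/kT = ln(1.39400) + 168.128/174.925 = 0.332177 + 0.961143 = 1.293.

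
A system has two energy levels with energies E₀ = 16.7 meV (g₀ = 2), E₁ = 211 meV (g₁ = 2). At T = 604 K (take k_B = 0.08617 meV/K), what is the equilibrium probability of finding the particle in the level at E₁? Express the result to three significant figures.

k_BT = 0.08617 × 604 K = 52.047 meV.
Eᵢ/kT = 0.32086, 4.0540.
Z = Σ gᵢe^(−Eᵢ/kT) = 2·e^(−0.32086) + 2·e^(−4.0540) = 1.4510 + 0.034706 = 1.4857.
P₁ = g₁ e^(−E₁/kT) / Z = 0.034706/1.4857 = 0.0234.

0.0234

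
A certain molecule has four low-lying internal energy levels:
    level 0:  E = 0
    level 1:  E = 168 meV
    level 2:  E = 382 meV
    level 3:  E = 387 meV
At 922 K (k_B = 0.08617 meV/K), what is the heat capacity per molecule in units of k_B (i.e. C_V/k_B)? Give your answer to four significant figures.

k_BT = 0.08617 × 922 K = 79.4487 meV.
Eᵢ/kT = 0, 2.11457, 4.80813, 4.87107.
Z = Σ e^(−Eᵢ/kT) = e^(−0) + e^(−2.11457) + e^(−4.80813) + e^(−4.87107) = 1.00000 + 0.120685 + 0.00816311 + 0.00766516 = 1.13651.
⟨E⟩ = 23.1936 meV, ⟨E²⟩ = 5055.31 meV².
C_V/k_B = (⟨E²⟩ − ⟨E⟩²)/(kT)² = (5055.31 − 537.943)/6312.10 = 0.7157.

0.7157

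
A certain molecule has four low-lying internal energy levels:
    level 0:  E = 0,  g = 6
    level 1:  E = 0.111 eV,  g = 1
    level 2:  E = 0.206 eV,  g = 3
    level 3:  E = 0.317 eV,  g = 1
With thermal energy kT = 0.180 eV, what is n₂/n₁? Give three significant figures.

n₂/n₁ = (g₂/g₁) exp[−(E₂−E₁)/kT] = (3/1) × exp(−(0.095 eV)/(0.180 eV)) = (3/1) × exp(-0.52778) = 1.77.

1.77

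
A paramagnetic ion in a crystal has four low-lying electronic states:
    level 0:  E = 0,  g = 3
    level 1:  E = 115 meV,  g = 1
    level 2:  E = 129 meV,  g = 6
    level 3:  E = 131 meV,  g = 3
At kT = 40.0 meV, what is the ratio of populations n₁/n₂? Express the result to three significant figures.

n₁/n₂ = (g₁/g₂) exp[−(E₁−E₂)/kT] = (1/6) × exp(−(-14 meV)/(40.0 meV)) = (1/6) × exp(0.35000) = 0.237.

0.237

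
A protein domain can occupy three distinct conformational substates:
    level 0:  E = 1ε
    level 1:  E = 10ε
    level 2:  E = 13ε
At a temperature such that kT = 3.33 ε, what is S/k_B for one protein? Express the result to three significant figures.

0.345

Eᵢ/kT = 0.30030, 3.0030, 3.9039.
Z = Σ e^(−Eᵢ/kT) = e^(−0.30030) + e^(−3.0030) + e^(−3.9039) = 0.74060 + 0.049638 + 0.020163 = 0.81040.
⟨E⟩ = Σ EᵢPᵢ = 1.8498 ε.
S/k_B = ln Z + ⟨E⟩/kT = ln(0.81040) + 1.8498/3.33 = -0.21023 + 0.55550 = 0.345.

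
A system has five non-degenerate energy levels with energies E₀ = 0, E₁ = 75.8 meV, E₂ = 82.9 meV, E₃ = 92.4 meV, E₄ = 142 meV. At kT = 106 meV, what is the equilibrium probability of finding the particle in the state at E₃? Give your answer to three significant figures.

Eᵢ/kT = 0, 0.71509, 0.78208, 0.87170, 1.3396.
Z = Σ e^(−Eᵢ/kT) = e^(−0) + e^(−0.71509) + e^(−0.78208) + e^(−0.87170) + e^(−1.3396) = 1.0000 + 0.48915 + 0.45745 + 0.41824 + 0.26195 = 2.6268.
P₃ = e^(−E₃/kT) / Z = 0.41824/2.6268 = 0.159.

0.159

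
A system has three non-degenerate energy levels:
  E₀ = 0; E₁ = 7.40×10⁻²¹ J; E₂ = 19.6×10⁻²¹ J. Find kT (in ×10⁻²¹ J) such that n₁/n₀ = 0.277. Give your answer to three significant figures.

n₁/n₀ = exp[−(E₁−E₀)/kT] = 0.277.
⇒ (E₁−E₀)/kT = ln(1/0.277) = ln(3.6101) = 1.2837.
kT = 7.40 ×10⁻²¹ J / 1.2837 = 5.76 ×10⁻²¹ J.

5.76 ×10⁻²¹ J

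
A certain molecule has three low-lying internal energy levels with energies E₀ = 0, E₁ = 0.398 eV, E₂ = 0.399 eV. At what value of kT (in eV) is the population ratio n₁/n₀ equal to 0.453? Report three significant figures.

0.503 eV

n₁/n₀ = exp[−(E₁−E₀)/kT] = 0.453.
⇒ (E₁−E₀)/kT = ln(1/0.453) = ln(2.2075) = 0.79186.
kT = 0.398 eV / 0.79186 = 0.503 eV.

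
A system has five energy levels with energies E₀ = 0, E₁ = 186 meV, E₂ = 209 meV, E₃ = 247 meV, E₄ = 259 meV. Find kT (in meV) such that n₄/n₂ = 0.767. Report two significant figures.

n₄/n₂ = exp[−(E₄−E₂)/kT] = 0.767.
⇒ (E₄−E₂)/kT = ln(1/0.767) = ln(1.304) = 0.2654.
kT = 50 meV / 0.2654 = 190 meV.

190 meV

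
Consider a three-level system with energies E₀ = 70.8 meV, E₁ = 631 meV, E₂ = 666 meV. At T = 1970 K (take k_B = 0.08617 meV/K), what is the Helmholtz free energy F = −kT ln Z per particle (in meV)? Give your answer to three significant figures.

k_BT = 0.08617 × 1970 K = 169.75 meV.
Eᵢ/kT = 0.41708, 3.7172, 3.9234.
Z = Σ e^(−Eᵢ/kT) = e^(−0.41708) + e^(−3.7172) + e^(−3.9234) = 0.65897 + 0.024302 + 0.019774 = 0.70305.
F = −kT ln Z = −169.75 × ln(0.70305) = −169.75 × -0.35233 = 59.8 meV.

59.8 meV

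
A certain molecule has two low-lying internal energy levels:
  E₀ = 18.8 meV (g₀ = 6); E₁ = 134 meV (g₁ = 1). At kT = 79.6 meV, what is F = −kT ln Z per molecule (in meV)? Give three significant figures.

-127 meV

Eᵢ/kT = 0.23618, 1.6834.
Z = Σ gᵢe^(−Eᵢ/kT) = 6·e^(−0.23618) + 1·e^(−1.6834) = 4.7378 + 0.18574 = 4.9235.
F = −kT ln Z = −79.6 × ln(4.9235) = −79.6 × 1.5940 = -127 meV.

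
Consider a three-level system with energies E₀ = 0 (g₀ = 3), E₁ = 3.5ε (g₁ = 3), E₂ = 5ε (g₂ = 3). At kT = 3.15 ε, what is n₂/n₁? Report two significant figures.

n₂/n₁ = (g₂/g₁) exp[−(E₂−E₁)/kT] = (3/3) × exp(−(1.5ε)/(3.15ε)) = (3/3) × exp(-0.4762) = 0.62.

0.62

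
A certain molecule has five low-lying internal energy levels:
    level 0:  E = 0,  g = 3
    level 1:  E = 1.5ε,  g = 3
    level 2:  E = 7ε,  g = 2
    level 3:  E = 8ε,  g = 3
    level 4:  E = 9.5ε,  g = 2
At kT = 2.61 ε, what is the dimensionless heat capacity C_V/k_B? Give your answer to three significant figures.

0.556

Eᵢ/kT = 0, 0.57471, 2.6820, 3.0651, 3.6398.
Z = Σ gᵢe^(−Eᵢ/kT) = 3·e^(−0) + 3·e^(−0.57471) + 2·e^(−2.6820) + 3·e^(−3.0651) + 2·e^(−3.6398) = 3.0000 + 1.6886 + 0.13685 + 0.13995 + 0.052515 = 5.0179.
⟨E⟩ = 1.0182 ε, ⟨E²⟩ = 4.8230 ε².
C_V/k_B = (⟨E²⟩ − ⟨E⟩²)/(kT)² = (4.8230 − 1.0367)/6.8121 = 0.556.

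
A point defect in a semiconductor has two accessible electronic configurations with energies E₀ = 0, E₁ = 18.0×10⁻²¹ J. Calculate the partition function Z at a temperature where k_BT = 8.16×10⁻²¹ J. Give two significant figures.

Z = 1.1

Eᵢ/kT = 0, 2.206.
Z = Σ e^(−Eᵢ/kT) = e^(−0) + e^(−2.206) = 1.000 + 0.1101 = 1.110.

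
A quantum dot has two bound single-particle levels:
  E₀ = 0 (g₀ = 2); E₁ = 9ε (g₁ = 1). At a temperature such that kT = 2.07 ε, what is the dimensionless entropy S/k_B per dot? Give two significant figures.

Eᵢ/kT = 0, 4.348.
Z = Σ gᵢe^(−Eᵢ/kT) = 2·e^(−0) + 1·e^(−4.348) = 2.000 + 0.01293 = 2.013.
⟨E⟩ = Σ EᵢPᵢ = 0.05781 ε.
S/k_B = ln Z + ⟨E⟩/kT = ln(2.013) + 0.05781/2.07 = 0.6996 + 0.02793 = 0.73.

0.73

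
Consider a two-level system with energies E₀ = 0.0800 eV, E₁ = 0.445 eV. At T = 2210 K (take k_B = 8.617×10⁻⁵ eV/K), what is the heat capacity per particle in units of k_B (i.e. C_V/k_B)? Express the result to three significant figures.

k_BT = 8.617×10⁻⁵ × 2210 K = 0.19044 eV.
Eᵢ/kT = 0.42008, 2.3367.
Z = Σ e^(−Eᵢ/kT) = e^(−0.42008) + e^(−2.3367) = 0.65699 + 0.096646 = 0.75364.
⟨E⟩ = 0.12681 eV, ⟨E²⟩ = 0.030974 eV².
C_V/k_B = (⟨E²⟩ − ⟨E⟩²)/(kT)² = (0.030974 − 0.016081)/0.036267 = 0.411.

0.411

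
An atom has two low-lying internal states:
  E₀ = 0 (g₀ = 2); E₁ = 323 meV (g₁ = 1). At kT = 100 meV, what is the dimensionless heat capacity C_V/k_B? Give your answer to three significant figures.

Eᵢ/kT = 0, 3.2300.
Z = Σ gᵢe^(−Eᵢ/kT) = 2·e^(−0) + 1·e^(−3.2300) = 2.0000 + 0.039557 = 2.0396.
⟨E⟩ = 6.2644 meV, ⟨E²⟩ = 2023.4 meV².
C_V/k_B = (⟨E²⟩ − ⟨E⟩²)/(kT)² = (2023.4 − 39.243)/10000 = 0.198.

0.198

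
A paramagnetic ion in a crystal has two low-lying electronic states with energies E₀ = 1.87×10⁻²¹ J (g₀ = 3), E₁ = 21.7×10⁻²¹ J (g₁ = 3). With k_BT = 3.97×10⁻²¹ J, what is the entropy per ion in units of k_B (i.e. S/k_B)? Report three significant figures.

1.14

Eᵢ/kT = 0.47103, 5.4660.
Z = Σ gᵢe^(−Eᵢ/kT) = 3·e^(−0.47103) + 3·e^(−5.4660) = 1.8731 + 0.012684 = 1.8858.
⟨E⟩ = Σ EᵢPᵢ = 2.0034 ×10⁻²¹ J.
S/k_B = ln Z + ⟨E⟩/kT = ln(1.8858) + 2.0034/3.97 = 0.63435 + 0.50463 = 1.14.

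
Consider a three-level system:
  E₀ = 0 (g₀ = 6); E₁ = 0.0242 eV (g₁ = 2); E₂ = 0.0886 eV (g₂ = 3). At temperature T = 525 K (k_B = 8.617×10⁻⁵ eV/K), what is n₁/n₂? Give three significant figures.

k_BT = 8.617×10⁻⁵ × 525 K = 0.045239 eV.
n₁/n₂ = (g₁/g₂) exp[−(E₁−E₂)/kT] = (2/3) × exp(−(-0.0644 eV)/(0.045239 eV)) = (2/3) × exp(1.4236) = 2.77.

2.77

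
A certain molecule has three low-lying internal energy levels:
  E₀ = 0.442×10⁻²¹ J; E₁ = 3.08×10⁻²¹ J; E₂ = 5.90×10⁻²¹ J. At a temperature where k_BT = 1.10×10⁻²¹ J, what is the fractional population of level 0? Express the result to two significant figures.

0.91

Eᵢ/kT = 0.4018, 2.800, 5.364.
Z = Σ e^(−Eᵢ/kT) = e^(−0.4018) + e^(−2.800) + e^(−5.364) = 0.6691 + 0.06081 + 0.004682 = 0.7346.
P₀ = e^(−E₀/kT) / Z = 0.6691/0.7346 = 0.91.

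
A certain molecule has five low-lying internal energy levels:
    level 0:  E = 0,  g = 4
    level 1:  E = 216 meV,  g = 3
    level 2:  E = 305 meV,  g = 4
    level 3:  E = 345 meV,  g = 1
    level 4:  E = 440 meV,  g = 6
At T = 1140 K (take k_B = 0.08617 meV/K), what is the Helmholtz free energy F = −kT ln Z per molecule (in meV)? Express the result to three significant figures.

k_BT = 0.08617 × 1140 K = 98.234 meV.
Eᵢ/kT = 0, 2.1988, 3.1048, 3.5120, 4.4791.
Z = Σ gᵢe^(−Eᵢ/kT) = 4·e^(−0) + 3·e^(−2.1988) + 4·e^(−3.1048) + 1·e^(−3.5120) + 6·e^(−4.4791) = 4.0000 + 0.33281 + 0.17933 + 0.029837 + 0.068062 = 4.6100.
F = −kT ln Z = −98.234 × ln(4.6100) = −98.234 × 1.5282 = -150 meV.

-150 meV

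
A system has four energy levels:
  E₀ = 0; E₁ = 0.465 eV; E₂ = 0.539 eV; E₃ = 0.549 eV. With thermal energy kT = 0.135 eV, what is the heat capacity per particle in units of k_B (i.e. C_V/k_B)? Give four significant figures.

0.8395

Eᵢ/kT = 0, 3.44444, 3.99259, 4.06667.
Z = Σ e^(−Eᵢ/kT) = e^(−0) + e^(−3.44444) + e^(−3.99259) + e^(−4.06667) = 1.00000 + 0.0319226 + 0.0184519 + 0.0171344 = 1.06751.
⟨E⟩ = 0.0320338 eV, ⟨E²⟩ = 0.0163253 eV².
C_V/k_B = (⟨E²⟩ − ⟨E⟩²)/(kT)² = (0.0163253 − 0.00102616)/0.0182250 = 0.8395.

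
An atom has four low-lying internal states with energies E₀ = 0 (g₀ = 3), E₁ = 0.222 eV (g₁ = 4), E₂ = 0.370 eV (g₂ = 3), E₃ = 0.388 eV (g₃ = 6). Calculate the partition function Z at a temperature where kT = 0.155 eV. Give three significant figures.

Z = 4.72

Eᵢ/kT = 0, 1.4323, 2.3871, 2.5032.
Z = Σ gᵢe^(−Eᵢ/kT) = 3·e^(−0) + 4·e^(−1.4323) + 3·e^(−2.3871) + 6·e^(−2.5032) = 3.0000 + 0.95504 + 0.27569 + 0.49094 = 4.7217.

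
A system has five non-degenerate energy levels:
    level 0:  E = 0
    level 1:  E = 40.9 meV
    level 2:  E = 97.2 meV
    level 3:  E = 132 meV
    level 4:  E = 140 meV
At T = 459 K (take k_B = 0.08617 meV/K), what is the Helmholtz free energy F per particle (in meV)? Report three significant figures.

-16.2 meV

k_BT = 0.08617 × 459 K = 39.552 meV.
Eᵢ/kT = 0, 1.0341, 2.4575, 3.3374, 3.5396.
Z = Σ e^(−Eᵢ/kT) = e^(−0) + e^(−1.0341) + e^(−2.4575) + e^(−3.3374) + e^(−3.5396) = 1.0000 + 0.35555 + 0.085649 + 0.035529 + 0.029025 = 1.5058.
F = −kT ln Z = −39.552 × ln(1.5058) = −39.552 × 0.40932 = -16.2 meV.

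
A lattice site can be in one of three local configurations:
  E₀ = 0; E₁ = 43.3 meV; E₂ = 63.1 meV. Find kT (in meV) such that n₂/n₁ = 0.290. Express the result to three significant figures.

16.0 meV

n₂/n₁ = exp[−(E₂−E₁)/kT] = 0.290.
⇒ (E₂−E₁)/kT = ln(1/0.290) = ln(3.4483) = 1.2379.
kT = 19.8 meV / 1.2379 = 16.0 meV.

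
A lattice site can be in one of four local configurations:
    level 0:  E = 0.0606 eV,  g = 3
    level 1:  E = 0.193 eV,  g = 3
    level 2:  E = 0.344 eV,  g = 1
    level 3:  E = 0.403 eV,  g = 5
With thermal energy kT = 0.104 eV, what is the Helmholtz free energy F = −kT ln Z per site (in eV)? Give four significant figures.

Eᵢ/kT = 0.582692, 1.85577, 3.30769, 3.87500.
Z = Σ gᵢe^(−Eᵢ/kT) = 3·e^(−0.582692) + 3·e^(−1.85577) + 1·e^(−3.30769) + 5·e^(−3.87500) = 1.67518 + 0.468998 + 0.0366006 + 0.103772 = 2.28455.
F = −kT ln Z = −0.104 × ln(2.28455) = −0.104 × 0.826169 = -0.08592 eV.

-0.08592 eV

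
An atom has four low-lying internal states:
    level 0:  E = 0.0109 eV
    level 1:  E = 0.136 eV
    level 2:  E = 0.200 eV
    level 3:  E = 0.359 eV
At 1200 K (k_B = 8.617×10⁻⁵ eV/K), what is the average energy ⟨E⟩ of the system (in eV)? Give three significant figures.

k_BT = 8.617×10⁻⁵ × 1200 K = 0.10340 eV.
Eᵢ/kT = 0.10542, 1.3153, 1.9342, 3.4720.
Z = Σ e^(−Eᵢ/kT) = e^(−0.10542) + e^(−1.3153) + e^(−1.9342) + e^(−3.4720) = 0.89995 + 0.26839 + 0.14454 + 0.031055 = 1.3439.
⟨E⟩ = Σ Eᵢ e^(−Eᵢ/kT) / Z = (0.0109·0.89995 + 0.136·0.26839 + 0.200·0.14454 + 0.359·0.031055) / 1.3439 = 0.0643 eV.

0.0643 eV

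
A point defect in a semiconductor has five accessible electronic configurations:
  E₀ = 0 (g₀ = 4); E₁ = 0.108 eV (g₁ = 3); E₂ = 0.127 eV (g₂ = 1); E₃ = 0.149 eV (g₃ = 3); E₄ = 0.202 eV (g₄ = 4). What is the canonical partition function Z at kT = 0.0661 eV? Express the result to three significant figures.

Eᵢ/kT = 0, 1.6339, 1.9213, 2.2542, 3.0560.
Z = Σ gᵢe^(−Eᵢ/kT) = 4·e^(−0) + 3·e^(−1.6339) + 1·e^(−1.9213) + 3·e^(−2.2542) + 4·e^(−3.0560) = 4.0000 + 0.58550 + 0.14642 + 0.31487 + 0.18830 = 5.2351.

Z = 5.24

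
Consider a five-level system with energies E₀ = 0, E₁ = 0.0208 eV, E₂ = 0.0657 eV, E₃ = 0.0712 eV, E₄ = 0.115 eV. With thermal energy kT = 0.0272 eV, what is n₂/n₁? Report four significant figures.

0.1919

n₂/n₁ = exp[−(E₂−E₁)/kT] = exp(−(0.0449 eV)/(0.0272 eV)) = exp(-1.65074) = 0.1919.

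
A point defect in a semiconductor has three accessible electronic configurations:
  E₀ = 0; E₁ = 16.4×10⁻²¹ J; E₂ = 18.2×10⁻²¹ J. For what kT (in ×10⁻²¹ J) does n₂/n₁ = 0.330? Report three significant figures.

1.62 ×10⁻²¹ J

n₂/n₁ = exp[−(E₂−E₁)/kT] = 0.330.
⇒ (E₂−E₁)/kT = ln(1/0.330) = ln(3.0303) = 1.1087.
kT = 1.8 ×10⁻²¹ J / 1.1087 = 1.62 ×10⁻²¹ J.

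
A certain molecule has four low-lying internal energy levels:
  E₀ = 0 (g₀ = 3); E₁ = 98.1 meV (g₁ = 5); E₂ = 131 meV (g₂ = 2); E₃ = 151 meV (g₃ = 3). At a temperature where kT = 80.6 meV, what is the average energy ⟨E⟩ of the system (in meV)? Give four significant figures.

49.93 meV

Eᵢ/kT = 0, 1.21712, 1.62531, 1.87345.
Z = Σ gᵢe^(−Eᵢ/kT) = 3·e^(−0) + 5·e^(−1.21712) + 2·e^(−1.62531) + 3·e^(−1.87345) = 3.00000 + 1.48041 + 0.393701 + 0.460779 = 5.33489.
⟨E⟩ = Σ Eᵢ gᵢe^(−Eᵢ/kT) / Z = (0·3.00000 + 98.1·1.48041 + 131·0.393701 + 151·0.460779) / 5.33489 = 49.93 meV.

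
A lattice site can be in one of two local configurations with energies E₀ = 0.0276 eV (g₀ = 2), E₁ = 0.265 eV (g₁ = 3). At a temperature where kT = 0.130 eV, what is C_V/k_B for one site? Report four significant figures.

0.5226

Eᵢ/kT = 0.212308, 2.03846.
Z = Σ gᵢe^(−Eᵢ/kT) = 2·e^(−0.212308) + 3·e^(−2.03846) = 1.61743 + 0.390687 = 2.00812.
⟨E⟩ = 0.0737870 eV, ⟨E²⟩ = 0.0142761 eV².
C_V/k_B = (⟨E²⟩ − ⟨E⟩²)/(kT)² = (0.0142761 − 0.00544452)/0.0169000 = 0.5226.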